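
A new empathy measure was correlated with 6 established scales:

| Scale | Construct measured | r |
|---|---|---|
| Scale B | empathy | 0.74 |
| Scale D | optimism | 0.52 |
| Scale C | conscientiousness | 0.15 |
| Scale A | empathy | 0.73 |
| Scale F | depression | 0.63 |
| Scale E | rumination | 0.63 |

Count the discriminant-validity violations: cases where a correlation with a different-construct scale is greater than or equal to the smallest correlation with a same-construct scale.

Convergent (same construct = empathy): Scale B, Scale A.
Smallest convergent = 0.73. Discriminant values: 0.52, 0.15, 0.63, 0.63; count ≥ 0.73 → 0.

0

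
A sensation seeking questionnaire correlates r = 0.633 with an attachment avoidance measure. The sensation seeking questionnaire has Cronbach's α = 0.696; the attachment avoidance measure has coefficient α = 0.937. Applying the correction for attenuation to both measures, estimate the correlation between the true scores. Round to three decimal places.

0.784

r_true = r_obs / √(r_xx · r_yy) = 0.633 / √(0.696 × 0.937) = 0.633 / √0.652152 = 0.633 / 0.8076 ≈ 0.784.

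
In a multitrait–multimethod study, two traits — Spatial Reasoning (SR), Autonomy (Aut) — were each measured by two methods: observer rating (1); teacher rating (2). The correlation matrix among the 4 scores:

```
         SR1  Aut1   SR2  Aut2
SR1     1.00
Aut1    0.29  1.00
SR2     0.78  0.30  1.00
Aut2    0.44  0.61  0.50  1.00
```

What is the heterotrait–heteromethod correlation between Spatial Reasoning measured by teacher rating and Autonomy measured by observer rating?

0.30

Different traits and methods: r(SR2, Aut1) = 0.30.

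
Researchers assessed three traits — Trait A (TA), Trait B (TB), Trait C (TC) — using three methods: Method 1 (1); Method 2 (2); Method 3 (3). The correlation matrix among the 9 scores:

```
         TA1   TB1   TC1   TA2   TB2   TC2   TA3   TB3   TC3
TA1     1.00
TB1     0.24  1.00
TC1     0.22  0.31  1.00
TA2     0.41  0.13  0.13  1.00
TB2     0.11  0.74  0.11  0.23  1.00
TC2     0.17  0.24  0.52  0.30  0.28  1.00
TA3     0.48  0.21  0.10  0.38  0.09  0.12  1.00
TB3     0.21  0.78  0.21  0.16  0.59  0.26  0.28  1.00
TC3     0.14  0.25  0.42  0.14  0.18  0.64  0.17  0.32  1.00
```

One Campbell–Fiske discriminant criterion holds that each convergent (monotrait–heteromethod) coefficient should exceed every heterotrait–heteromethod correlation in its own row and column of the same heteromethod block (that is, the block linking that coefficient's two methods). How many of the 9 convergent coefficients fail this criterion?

Convergent coefficients and their comparison sets:
TA (methods 1·2): 0.41 vs {0.11, 0.13, 0.17, 0.13} → pass.
TA (methods 1·3): 0.48 vs {0.21, 0.21, 0.14, 0.10} → pass.
TA (methods 2·3): 0.38 vs {0.16, 0.09, 0.14, 0.12} → pass.
TB (methods 1·2): 0.74 vs {0.13, 0.11, 0.24, 0.11} → pass.
TB (methods 1·3): 0.78 vs {0.21, 0.21, 0.25, 0.21} → pass.
TB (methods 2·3): 0.59 vs {0.09, 0.16, 0.18, 0.26} → pass.
TC (methods 1·2): 0.52 vs {0.13, 0.17, 0.11, 0.24} → pass.
TC (methods 1·3): 0.42 vs {0.10, 0.14, 0.21, 0.25} → pass.
TC (methods 2·3): 0.64 vs {0.12, 0.14, 0.26, 0.18} → pass.
0 of 9 fail.

0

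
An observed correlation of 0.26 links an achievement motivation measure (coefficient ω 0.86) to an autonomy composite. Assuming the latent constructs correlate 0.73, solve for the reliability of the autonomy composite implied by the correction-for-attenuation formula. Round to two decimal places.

0.15

r_true = r_obs / √(r_xx · r_yy) ⇒ 0.73 = 0.26 / √(0.86 · r_yy).
√(0.86 · r_yy) = 0.26 / 0.73 = 0.3562; 0.86 · r_yy = 0.1269; r_yy = 0.1269 / 0.86 ≈ 0.15.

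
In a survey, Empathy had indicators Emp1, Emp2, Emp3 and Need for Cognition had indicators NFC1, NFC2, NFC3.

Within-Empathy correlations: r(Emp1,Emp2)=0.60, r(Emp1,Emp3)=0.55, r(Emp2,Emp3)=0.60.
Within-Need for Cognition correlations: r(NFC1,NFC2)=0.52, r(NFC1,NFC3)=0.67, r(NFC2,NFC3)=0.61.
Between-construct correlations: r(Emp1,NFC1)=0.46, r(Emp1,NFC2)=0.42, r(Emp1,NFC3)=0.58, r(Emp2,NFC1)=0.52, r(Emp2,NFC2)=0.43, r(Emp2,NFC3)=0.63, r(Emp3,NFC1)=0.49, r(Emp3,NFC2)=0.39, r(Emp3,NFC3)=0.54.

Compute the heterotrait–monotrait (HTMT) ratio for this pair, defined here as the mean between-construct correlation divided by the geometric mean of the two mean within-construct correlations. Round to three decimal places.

0.838

Mean between = 4.46/9 = 0.4956.
Mean within-Emp = 1.75/3 = 0.5833; mean within-NFC = 1.80/3 = 0.6000.
Geometric mean = √(0.5833 × 0.6000) = 0.5916.
HTMT = 0.4956 / 0.5916 = 0.838.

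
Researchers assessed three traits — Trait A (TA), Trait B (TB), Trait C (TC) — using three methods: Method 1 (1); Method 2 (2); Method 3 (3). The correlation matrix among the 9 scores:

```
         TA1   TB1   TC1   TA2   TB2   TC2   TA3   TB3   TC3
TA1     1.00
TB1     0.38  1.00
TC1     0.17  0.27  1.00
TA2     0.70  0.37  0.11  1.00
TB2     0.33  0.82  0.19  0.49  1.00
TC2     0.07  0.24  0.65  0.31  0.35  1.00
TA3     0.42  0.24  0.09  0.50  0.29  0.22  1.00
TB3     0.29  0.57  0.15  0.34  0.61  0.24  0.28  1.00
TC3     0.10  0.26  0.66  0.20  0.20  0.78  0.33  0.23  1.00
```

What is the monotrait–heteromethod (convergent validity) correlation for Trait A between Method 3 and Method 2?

0.50

Same trait (TA), different methods: r(TA3, TA2) = 0.50.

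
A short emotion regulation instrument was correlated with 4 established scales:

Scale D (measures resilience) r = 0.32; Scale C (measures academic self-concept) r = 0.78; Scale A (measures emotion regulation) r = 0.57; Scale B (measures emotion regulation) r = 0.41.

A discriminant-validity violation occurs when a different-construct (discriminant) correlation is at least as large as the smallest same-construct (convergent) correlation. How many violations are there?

1

Convergent (same construct = emotion regulation): Scale A, Scale B.
Smallest convergent = 0.41. Discriminant values: 0.32, 0.78; count ≥ 0.41 → 1.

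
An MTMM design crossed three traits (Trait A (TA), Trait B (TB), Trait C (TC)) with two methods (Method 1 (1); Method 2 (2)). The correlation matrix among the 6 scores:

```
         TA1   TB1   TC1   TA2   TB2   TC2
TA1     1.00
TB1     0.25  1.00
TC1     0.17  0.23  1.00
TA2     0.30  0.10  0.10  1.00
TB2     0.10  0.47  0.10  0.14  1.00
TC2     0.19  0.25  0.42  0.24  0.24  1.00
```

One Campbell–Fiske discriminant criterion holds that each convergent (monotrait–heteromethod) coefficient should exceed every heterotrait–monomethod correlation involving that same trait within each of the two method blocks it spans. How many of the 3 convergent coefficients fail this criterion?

Each convergent coefficient versus the relevant comparison correlations:
TA (methods 1·2): 0.30 vs {0.25, 0.14, 0.17, 0.24} → pass.
TB (methods 1·2): 0.47 vs {0.25, 0.14, 0.23, 0.24} → pass.
TC (methods 1·2): 0.42 vs {0.17, 0.24, 0.23, 0.24} → pass.
0 of 3 fail.

0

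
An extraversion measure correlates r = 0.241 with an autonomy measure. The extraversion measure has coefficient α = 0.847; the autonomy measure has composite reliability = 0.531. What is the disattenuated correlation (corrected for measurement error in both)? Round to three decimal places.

0.359

r_true = r_obs / √(r_xx · r_yy) = 0.241 / √(0.847 × 0.531) = 0.241 / √0.449757 = 0.241 / 0.6706 ≈ 0.359.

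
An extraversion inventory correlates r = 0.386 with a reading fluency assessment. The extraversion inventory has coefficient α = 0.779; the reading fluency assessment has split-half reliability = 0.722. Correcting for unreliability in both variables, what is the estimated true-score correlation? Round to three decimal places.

0.515

r_true = r_obs / √(r_xx · r_yy) = 0.386 / √(0.779 × 0.722) = 0.386 / √0.562438 = 0.386 / 0.7500 ≈ 0.515.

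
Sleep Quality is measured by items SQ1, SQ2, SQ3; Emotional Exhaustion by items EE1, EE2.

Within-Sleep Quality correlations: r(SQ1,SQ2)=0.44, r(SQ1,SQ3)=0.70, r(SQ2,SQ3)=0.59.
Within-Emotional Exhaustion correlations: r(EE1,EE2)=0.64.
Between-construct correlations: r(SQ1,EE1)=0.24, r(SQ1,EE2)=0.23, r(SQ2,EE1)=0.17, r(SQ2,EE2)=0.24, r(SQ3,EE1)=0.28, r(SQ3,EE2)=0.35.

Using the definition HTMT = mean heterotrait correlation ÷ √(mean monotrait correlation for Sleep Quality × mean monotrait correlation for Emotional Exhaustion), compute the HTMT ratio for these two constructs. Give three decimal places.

0.414

Between-construct mean = 1.51/6 = 0.2517.
Mean within-SQ = 1.73/3 = 0.5767; mean within-EE = 0.64/1 = 0.6400.
Geometric mean = √(0.5767 × 0.6400) = 0.6075.
HTMT = 0.2517 / 0.6075 = 0.414.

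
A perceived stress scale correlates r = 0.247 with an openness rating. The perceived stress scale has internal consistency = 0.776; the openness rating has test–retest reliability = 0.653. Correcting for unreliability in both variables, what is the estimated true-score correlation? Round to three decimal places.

0.347

r_true = r_obs / √(r_xx · r_yy) = 0.247 / √(0.776 × 0.653) = 0.247 / √0.506728 = 0.247 / 0.7118 ≈ 0.347.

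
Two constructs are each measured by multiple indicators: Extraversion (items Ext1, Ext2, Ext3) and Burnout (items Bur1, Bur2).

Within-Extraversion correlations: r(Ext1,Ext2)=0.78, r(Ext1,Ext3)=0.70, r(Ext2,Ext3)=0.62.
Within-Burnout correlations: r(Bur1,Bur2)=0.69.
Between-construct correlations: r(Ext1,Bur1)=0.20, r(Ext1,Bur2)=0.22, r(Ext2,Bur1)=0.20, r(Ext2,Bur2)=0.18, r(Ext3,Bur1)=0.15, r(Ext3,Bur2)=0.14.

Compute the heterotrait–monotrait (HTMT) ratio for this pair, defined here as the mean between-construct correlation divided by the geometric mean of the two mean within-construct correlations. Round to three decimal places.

Between-construct mean = 1.09/6 = 0.1817.
Mean within-Ext = 2.10/3 = 0.7000; mean within-Bur = 0.69/1 = 0.6900.
Geometric mean = √(0.7000 × 0.6900) = 0.6950.
HTMT = 0.1817 / 0.6950 = 0.261.

0.261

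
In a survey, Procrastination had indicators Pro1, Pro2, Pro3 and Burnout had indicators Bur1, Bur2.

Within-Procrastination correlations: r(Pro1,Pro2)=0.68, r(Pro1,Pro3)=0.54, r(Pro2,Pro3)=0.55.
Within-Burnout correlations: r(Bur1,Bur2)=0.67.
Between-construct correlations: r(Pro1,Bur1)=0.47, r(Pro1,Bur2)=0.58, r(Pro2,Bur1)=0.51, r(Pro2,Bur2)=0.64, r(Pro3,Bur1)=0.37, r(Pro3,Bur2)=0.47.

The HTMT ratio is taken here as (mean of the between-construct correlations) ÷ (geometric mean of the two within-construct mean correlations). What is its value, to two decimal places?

Between-construct mean = 3.04/6 = 0.5067.
Mean within-Pro = 1.77/3 = 0.5900; mean within-Bur = 0.67/1 = 0.6700.
Geometric mean = √(0.5900 × 0.6700) = 0.6287.
HTMT = 0.5067 / 0.6287 = 0.81.

0.81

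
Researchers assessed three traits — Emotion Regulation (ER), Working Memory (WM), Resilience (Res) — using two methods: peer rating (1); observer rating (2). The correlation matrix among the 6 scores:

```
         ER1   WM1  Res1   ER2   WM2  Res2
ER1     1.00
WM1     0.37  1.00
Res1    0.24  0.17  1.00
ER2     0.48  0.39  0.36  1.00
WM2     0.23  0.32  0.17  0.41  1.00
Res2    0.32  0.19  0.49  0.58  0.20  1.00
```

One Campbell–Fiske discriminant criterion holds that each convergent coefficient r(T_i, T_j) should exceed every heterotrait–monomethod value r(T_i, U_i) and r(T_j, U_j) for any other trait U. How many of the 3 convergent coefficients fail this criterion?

Convergent coefficients and their comparison sets:
ER (methods 1·2): 0.48 vs {0.37, 0.41, 0.24, 0.58} → fail.
WM (methods 1·2): 0.32 vs {0.37, 0.41, 0.17, 0.20} → fail.
Res (methods 1·2): 0.49 vs {0.24, 0.58, 0.17, 0.20} → fail.
3 of 3 fail.

3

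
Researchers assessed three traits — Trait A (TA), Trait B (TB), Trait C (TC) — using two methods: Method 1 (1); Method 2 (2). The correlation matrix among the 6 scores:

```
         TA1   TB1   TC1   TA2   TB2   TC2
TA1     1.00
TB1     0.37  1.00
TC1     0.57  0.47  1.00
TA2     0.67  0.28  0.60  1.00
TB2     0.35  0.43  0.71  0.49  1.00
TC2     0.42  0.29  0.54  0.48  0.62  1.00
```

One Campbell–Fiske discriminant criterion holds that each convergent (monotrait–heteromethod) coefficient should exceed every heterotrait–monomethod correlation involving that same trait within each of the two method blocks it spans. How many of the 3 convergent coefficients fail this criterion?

2

Convergent coefficients and their comparison sets:
TA (methods 1·2): 0.67 vs {0.37, 0.49, 0.57, 0.48} → pass.
TB (methods 1·2): 0.43 vs {0.37, 0.49, 0.47, 0.62} → fail.
TC (methods 1·2): 0.54 vs {0.57, 0.48, 0.47, 0.62} → fail.
2 of 3 fail.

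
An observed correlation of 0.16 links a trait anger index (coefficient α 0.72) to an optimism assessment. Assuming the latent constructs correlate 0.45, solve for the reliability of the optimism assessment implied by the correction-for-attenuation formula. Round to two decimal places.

r_true = r_obs / √(r_xx · r_yy) ⇒ 0.45 = 0.16 / √(0.72 · r_yy).
√(0.72 · r_yy) = 0.16 / 0.45 = 0.3556; 0.72 · r_yy = 0.1265; r_yy = 0.1265 / 0.72 ≈ 0.18.

0.18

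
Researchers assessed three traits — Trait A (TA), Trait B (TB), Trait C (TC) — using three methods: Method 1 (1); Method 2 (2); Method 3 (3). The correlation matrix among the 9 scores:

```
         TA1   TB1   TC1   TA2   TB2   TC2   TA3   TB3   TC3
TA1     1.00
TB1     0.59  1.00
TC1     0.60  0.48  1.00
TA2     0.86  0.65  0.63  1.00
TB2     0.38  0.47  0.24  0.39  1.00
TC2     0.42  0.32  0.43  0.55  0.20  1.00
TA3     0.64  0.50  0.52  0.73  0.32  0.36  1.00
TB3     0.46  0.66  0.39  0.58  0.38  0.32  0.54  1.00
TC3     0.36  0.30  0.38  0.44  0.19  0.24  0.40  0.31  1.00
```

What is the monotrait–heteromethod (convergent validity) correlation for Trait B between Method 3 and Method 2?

Same trait (TB), different methods: r(TB3, TB2) = 0.38.

0.38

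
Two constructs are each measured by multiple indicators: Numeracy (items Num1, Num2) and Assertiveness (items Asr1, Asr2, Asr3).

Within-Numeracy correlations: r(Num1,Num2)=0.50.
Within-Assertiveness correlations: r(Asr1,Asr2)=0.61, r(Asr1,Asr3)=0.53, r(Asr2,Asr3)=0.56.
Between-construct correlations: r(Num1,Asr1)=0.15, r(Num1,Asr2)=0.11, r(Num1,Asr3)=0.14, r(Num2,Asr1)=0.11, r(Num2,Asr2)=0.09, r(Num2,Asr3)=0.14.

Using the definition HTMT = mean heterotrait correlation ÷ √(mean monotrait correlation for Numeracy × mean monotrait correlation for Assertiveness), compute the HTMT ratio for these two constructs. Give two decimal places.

Mean between = 0.74/6 = 0.1233.
Mean within-Num = 0.50/1 = 0.5000; mean within-Asr = 1.70/3 = 0.5667.
Geometric mean = √(0.5000 × 0.5667) = 0.5323.
HTMT = 0.1233 / 0.5323 = 0.23.

0.23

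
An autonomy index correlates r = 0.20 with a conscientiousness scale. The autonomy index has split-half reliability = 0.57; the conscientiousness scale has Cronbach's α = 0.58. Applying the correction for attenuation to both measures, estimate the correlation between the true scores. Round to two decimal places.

0.35

r_true = r_obs / √(r_xx · r_yy) = 0.20 / √(0.57 × 0.58) = 0.20 / √0.3306 = 0.20 / 0.5750 ≈ 0.35.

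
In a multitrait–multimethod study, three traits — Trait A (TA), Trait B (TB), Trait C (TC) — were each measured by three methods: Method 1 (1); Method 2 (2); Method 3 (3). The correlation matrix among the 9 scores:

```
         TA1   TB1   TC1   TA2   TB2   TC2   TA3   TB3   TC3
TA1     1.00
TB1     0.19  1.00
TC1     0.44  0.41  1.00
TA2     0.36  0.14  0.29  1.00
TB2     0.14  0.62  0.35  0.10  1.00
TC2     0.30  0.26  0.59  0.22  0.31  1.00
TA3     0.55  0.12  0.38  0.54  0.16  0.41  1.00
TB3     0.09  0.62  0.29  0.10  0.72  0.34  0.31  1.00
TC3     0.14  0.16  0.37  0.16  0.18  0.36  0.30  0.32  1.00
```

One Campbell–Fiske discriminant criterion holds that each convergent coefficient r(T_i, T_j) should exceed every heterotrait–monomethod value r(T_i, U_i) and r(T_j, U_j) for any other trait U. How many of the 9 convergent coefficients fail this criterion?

2

Convergent coefficients and their comparison sets:
TA (methods 1·2): 0.36 vs {0.19, 0.10, 0.44, 0.22} → fail.
TA (methods 1·3): 0.55 vs {0.19, 0.31, 0.44, 0.30} → pass.
TA (methods 2·3): 0.54 vs {0.10, 0.31, 0.22, 0.30} → pass.
TB (methods 1·2): 0.62 vs {0.19, 0.10, 0.41, 0.31} → pass.
TB (methods 1·3): 0.62 vs {0.19, 0.31, 0.41, 0.32} → pass.
TB (methods 2·3): 0.72 vs {0.10, 0.31, 0.31, 0.32} → pass.
TC (methods 1·2): 0.59 vs {0.44, 0.22, 0.41, 0.31} → pass.
TC (methods 1·3): 0.37 vs {0.44, 0.30, 0.41, 0.32} → fail.
TC (methods 2·3): 0.36 vs {0.22, 0.30, 0.31, 0.32} → pass.
2 of 9 fail.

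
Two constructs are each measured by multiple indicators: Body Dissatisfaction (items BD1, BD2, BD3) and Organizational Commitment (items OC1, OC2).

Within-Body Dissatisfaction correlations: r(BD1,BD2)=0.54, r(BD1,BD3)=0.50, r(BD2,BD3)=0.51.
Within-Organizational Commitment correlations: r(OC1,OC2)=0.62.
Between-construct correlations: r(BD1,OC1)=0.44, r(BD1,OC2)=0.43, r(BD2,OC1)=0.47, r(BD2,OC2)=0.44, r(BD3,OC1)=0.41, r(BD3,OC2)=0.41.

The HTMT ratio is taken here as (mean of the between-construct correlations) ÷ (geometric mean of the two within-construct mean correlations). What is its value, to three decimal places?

0.766

Between-construct mean = 2.60/6 = 0.4333.
Mean within-BD = 1.55/3 = 0.5167; mean within-OC = 0.62/1 = 0.6200.
Geometric mean = √(0.5167 × 0.6200) = 0.5660.
HTMT = 0.4333 / 0.5660 = 0.766.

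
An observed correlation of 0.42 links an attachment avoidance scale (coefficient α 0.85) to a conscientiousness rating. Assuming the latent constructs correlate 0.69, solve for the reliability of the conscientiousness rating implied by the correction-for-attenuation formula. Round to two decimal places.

0.44

r_true = r_obs / √(r_xx · r_yy) ⇒ 0.69 = 0.42 / √(0.85 · r_yy).
√(0.85 · r_yy) = 0.42 / 0.69 = 0.6087; 0.85 · r_yy = 0.3705; r_yy = 0.3705 / 0.85 ≈ 0.44.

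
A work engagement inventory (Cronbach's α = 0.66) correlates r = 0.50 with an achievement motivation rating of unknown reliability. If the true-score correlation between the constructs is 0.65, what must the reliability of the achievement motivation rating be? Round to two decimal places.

r_true = r_obs / √(r_xx · r_yy) ⇒ 0.65 = 0.50 / √(0.66 · r_yy).
√(0.66 · r_yy) = 0.50 / 0.65 = 0.7692; 0.66 · r_yy = 0.5917; r_yy = 0.5917 / 0.66 ≈ 0.90.

0.90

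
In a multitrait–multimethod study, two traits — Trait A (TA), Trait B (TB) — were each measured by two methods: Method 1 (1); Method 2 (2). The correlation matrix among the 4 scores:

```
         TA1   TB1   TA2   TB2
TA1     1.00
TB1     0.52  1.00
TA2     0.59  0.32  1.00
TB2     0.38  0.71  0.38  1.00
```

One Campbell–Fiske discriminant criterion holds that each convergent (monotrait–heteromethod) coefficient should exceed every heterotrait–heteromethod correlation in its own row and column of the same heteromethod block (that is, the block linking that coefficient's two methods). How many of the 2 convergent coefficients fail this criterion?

Convergent coefficients and their comparison sets:
TA (methods 1·2): 0.59 vs {0.38, 0.32} → pass.
TB (methods 1·2): 0.71 vs {0.32, 0.38} → pass.
0 of 2 fail.

0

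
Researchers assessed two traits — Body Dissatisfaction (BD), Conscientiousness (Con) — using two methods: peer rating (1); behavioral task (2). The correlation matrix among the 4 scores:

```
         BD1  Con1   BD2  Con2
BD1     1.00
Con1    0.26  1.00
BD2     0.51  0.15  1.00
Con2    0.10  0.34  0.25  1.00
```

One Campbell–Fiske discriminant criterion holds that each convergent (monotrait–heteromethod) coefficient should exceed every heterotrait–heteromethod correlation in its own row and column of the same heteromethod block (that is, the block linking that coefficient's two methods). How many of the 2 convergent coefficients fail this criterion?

Convergent coefficients and their comparison sets:
BD (methods 1·2): 0.51 vs {0.10, 0.15} → pass.
Con (methods 1·2): 0.34 vs {0.15, 0.10} → pass.
0 of 2 fail.

0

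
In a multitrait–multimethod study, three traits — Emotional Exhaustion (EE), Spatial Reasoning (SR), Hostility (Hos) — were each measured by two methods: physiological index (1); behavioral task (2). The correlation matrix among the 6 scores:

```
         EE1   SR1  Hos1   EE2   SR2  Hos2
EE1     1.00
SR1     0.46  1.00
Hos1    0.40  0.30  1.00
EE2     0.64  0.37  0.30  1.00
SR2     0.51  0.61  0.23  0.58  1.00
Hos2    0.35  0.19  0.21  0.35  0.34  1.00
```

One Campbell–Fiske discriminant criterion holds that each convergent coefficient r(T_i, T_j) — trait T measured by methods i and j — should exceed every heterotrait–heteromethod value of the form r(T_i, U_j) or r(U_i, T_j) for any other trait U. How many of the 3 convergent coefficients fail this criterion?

1

Each convergent coefficient versus the relevant comparison correlations:
EE (methods 1·2): 0.64 vs {0.51, 0.37, 0.35, 0.30} → pass.
SR (methods 1·2): 0.61 vs {0.37, 0.51, 0.19, 0.23} → pass.
Hos (methods 1·2): 0.21 vs {0.30, 0.35, 0.23, 0.19} → fail.
1 of 3 fail.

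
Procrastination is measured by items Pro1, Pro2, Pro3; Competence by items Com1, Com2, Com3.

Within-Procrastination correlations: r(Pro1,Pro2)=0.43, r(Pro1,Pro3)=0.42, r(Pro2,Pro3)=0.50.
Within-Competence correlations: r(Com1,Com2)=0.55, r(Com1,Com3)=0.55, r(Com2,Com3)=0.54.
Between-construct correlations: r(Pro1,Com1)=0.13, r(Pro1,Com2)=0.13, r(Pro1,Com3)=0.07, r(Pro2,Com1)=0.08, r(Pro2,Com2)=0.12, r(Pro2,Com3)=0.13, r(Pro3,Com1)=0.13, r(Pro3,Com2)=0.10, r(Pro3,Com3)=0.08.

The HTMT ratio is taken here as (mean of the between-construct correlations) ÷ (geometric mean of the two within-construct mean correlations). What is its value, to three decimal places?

Between-construct mean = 0.97/9 = 0.1078.
Mean within-Pro = 1.35/3 = 0.4500; mean within-Com = 1.64/3 = 0.5467.
Geometric mean = √(0.4500 × 0.5467) = 0.4960.
HTMT = 0.1078 / 0.4960 = 0.217.

0.217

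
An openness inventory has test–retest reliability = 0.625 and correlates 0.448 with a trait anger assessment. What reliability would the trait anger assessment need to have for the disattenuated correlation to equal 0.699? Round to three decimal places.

0.657

r_true = r_obs / √(r_xx · r_yy) ⇒ 0.699 = 0.448 / √(0.625 · r_yy).
√(0.625 · r_yy) = 0.448 / 0.699 = 0.6409; 0.625 · r_yy = 0.4108; r_yy = 0.4108 / 0.625 ≈ 0.657.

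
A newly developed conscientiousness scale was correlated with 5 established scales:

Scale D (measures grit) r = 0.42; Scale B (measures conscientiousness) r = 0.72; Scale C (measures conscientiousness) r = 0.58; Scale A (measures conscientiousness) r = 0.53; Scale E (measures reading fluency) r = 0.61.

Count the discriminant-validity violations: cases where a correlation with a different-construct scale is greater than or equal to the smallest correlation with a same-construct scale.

1

Convergent (same construct = conscientiousness): Scale B, Scale C, Scale A.
Smallest convergent = 0.53. Discriminant values: 0.42, 0.61; count ≥ 0.53 → 1.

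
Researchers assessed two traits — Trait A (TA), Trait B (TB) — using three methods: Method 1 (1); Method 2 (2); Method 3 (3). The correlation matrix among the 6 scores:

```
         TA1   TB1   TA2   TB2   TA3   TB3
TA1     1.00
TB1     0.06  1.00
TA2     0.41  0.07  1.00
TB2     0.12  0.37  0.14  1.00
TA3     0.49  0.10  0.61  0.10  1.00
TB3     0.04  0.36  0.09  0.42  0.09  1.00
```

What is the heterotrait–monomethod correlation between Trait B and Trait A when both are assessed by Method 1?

Different traits, same method: r(TB1, TA1) = 0.06.

0.06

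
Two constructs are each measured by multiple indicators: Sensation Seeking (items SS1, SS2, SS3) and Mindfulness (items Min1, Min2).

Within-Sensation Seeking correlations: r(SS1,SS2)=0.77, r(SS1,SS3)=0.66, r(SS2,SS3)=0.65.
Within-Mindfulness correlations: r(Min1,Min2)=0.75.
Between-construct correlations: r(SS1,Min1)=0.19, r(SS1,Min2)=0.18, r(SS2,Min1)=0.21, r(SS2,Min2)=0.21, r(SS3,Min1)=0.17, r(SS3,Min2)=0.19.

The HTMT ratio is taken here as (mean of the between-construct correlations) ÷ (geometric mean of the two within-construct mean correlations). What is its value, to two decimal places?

Between-construct mean = 1.15/6 = 0.1917.
Mean within-SS = 2.08/3 = 0.6933; mean within-Min = 0.75/1 = 0.7500.
Geometric mean = √(0.6933 × 0.7500) = 0.7211.
HTMT = 0.1917 / 0.7211 = 0.27.

0.27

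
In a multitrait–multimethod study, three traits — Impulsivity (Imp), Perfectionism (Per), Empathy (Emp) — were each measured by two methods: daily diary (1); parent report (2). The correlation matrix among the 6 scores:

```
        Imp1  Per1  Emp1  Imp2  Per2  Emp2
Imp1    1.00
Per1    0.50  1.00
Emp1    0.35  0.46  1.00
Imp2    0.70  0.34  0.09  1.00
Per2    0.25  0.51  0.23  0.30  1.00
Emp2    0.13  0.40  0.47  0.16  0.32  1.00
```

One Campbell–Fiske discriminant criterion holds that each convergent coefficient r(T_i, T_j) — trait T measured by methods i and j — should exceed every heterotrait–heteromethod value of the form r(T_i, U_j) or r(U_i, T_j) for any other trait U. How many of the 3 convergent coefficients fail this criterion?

Convergent coefficients and their comparison sets:
Imp (methods 1·2): 0.70 vs {0.25, 0.34, 0.13, 0.09} → pass.
Per (methods 1·2): 0.51 vs {0.34, 0.25, 0.40, 0.23} → pass.
Emp (methods 1·2): 0.47 vs {0.09, 0.13, 0.23, 0.40} → pass.
0 of 3 fail.

0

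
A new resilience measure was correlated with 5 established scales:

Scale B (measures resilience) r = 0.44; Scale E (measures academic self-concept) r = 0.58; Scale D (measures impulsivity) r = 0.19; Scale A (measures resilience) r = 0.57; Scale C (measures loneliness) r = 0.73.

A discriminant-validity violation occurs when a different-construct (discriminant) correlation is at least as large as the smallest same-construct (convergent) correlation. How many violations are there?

2

Convergent (same construct = resilience): Scale B, Scale A.
Smallest convergent = 0.44. Discriminant values: 0.58, 0.19, 0.73; count ≥ 0.44 → 2.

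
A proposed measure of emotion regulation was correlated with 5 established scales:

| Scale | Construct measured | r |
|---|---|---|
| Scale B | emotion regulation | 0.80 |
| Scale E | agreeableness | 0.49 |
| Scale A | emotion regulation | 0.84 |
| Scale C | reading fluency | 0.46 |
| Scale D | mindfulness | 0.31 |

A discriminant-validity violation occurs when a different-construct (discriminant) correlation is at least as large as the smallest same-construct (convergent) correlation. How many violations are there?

0

Convergent (same construct = emotion regulation): Scale B, Scale A.
Smallest convergent = 0.80. Discriminant values: 0.49, 0.46, 0.31; count ≥ 0.80 → 0.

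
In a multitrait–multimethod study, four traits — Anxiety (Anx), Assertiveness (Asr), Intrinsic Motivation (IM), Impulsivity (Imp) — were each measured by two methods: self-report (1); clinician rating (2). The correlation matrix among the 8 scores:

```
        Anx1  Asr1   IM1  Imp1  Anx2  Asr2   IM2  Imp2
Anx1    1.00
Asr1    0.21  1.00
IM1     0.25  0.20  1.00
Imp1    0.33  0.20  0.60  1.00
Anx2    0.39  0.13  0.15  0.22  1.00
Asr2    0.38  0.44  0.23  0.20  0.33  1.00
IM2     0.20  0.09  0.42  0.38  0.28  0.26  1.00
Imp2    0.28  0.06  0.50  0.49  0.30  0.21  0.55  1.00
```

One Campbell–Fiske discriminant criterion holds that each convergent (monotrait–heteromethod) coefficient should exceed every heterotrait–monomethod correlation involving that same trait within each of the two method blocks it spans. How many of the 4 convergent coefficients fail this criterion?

Convergent coefficients and their comparison sets:
Anx (methods 1·2): 0.39 vs {0.21, 0.33, 0.25, 0.28, 0.33, 0.30} → pass.
Asr (methods 1·2): 0.44 vs {0.21, 0.33, 0.20, 0.26, 0.20, 0.21} → pass.
IM (methods 1·2): 0.42 vs {0.25, 0.28, 0.20, 0.26, 0.60, 0.55} → fail.
Imp (methods 1·2): 0.49 vs {0.33, 0.30, 0.20, 0.21, 0.60, 0.55} → fail.
2 of 4 fail.

2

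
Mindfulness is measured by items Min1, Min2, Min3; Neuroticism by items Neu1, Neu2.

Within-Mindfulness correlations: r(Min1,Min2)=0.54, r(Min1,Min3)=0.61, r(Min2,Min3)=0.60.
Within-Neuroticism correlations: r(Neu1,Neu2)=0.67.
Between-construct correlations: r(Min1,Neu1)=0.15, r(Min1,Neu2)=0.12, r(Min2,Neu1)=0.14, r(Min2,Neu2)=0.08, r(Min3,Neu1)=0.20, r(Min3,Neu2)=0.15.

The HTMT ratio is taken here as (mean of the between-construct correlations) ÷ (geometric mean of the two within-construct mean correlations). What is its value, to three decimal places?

0.224

Mean between = 0.84/6 = 0.1400.
Mean within-Min = 1.75/3 = 0.5833; mean within-Neu = 0.67/1 = 0.6700.
Geometric mean = √(0.5833 × 0.6700) = 0.6251.
HTMT = 0.1400 / 0.6251 = 0.224.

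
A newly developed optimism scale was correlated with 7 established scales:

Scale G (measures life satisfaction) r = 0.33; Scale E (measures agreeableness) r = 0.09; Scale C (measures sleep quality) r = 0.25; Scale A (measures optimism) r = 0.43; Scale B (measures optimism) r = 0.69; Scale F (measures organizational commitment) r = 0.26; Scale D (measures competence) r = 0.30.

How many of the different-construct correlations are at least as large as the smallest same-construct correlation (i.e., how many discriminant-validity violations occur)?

0

Convergent (same construct = optimism): Scale A, Scale B.
Smallest convergent = 0.43. Discriminant values: 0.33, 0.09, 0.25, 0.26, 0.30; count ≥ 0.43 → 0.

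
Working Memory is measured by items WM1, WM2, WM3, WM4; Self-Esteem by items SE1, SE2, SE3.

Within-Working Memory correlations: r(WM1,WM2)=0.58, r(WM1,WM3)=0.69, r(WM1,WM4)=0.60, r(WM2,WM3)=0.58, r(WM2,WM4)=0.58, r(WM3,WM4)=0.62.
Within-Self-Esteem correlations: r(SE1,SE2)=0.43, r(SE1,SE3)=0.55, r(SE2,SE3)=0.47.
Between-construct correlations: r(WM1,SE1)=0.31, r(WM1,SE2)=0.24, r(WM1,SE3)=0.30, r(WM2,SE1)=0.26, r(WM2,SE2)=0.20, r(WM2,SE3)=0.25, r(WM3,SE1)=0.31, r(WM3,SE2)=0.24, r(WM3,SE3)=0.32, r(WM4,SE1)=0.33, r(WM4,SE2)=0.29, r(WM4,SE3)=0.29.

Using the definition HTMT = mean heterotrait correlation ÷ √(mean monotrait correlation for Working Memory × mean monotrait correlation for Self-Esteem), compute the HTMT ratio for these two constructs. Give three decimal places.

Mean between = 3.34/12 = 0.2783.
Mean within-WM = 3.65/6 = 0.6083; mean within-SE = 1.45/3 = 0.4833.
Geometric mean = √(0.6083 × 0.4833) = 0.5422.
HTMT = 0.2783 / 0.5422 = 0.513.

0.513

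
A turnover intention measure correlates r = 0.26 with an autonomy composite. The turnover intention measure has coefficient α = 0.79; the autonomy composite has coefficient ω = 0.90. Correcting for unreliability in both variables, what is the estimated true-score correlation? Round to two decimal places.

0.31

r_true = r_obs / √(r_xx · r_yy) = 0.26 / √(0.79 × 0.90) = 0.26 / √0.7110 = 0.26 / 0.8432 ≈ 0.31.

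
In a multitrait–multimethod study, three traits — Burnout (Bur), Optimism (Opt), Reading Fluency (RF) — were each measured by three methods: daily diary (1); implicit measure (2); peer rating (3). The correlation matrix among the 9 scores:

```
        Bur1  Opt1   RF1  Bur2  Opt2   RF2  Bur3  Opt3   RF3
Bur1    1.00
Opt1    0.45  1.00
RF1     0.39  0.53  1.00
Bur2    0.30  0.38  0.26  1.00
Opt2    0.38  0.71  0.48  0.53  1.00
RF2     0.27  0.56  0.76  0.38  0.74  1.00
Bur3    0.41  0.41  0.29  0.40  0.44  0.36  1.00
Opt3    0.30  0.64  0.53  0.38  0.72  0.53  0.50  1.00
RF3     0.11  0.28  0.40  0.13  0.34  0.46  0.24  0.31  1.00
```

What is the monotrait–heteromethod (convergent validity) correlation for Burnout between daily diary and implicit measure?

0.30

Same trait (Bur), different methods: r(Bur1, Bur2) = 0.30.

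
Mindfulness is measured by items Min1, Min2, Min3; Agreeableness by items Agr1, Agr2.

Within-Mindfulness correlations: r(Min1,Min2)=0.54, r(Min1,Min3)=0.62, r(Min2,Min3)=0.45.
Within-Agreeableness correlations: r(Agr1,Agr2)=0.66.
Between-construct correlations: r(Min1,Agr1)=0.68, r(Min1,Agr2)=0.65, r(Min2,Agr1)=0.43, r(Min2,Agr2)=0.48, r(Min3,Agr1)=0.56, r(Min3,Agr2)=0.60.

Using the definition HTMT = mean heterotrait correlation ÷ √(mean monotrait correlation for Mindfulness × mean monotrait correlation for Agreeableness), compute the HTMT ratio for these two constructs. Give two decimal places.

0.95

Between-construct mean = 3.40/6 = 0.5667.
Mean within-Min = 1.61/3 = 0.5367; mean within-Agr = 0.66/1 = 0.6600.
Geometric mean = √(0.5367 × 0.6600) = 0.5952.
HTMT = 0.5667 / 0.5952 = 0.95.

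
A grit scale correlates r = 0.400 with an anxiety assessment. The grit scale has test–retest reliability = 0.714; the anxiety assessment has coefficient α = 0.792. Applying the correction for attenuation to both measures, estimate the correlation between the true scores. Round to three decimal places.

r_true = r_obs / √(r_xx · r_yy) = 0.400 / √(0.714 × 0.792) = 0.400 / √0.565488 = 0.400 / 0.7520 ≈ 0.532.

0.532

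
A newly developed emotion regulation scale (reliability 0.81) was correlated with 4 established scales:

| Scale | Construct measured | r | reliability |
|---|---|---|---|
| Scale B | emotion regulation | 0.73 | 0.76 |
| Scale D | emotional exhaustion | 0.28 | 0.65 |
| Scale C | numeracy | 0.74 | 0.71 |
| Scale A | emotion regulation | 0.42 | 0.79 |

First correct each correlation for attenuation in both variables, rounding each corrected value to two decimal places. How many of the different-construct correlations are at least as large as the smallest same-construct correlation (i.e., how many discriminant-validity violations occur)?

Disattenuated r (r / √(r_scale · r_new)):
  Scale B (conv): 0.73 / √(0.76·0.81) = 0.93
  Scale D (disc): 0.28 / √(0.65·0.81) = 0.39
  Scale C (disc): 0.74 / √(0.71·0.81) = 0.98
  Scale A (conv): 0.42 / √(0.79·0.81) = 0.53
Smallest convergent = 0.53. Discriminant values: 0.39, 0.98; count ≥ 0.53 → 1.

1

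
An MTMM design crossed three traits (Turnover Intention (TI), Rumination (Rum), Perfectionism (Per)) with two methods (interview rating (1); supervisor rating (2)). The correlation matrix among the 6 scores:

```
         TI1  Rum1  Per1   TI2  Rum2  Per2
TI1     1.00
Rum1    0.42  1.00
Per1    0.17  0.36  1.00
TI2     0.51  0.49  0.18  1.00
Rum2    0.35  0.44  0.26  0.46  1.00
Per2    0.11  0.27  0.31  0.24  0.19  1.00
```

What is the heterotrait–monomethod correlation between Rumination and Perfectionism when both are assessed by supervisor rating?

0.19

Different traits, same method: r(Rum2, Per2) = 0.19.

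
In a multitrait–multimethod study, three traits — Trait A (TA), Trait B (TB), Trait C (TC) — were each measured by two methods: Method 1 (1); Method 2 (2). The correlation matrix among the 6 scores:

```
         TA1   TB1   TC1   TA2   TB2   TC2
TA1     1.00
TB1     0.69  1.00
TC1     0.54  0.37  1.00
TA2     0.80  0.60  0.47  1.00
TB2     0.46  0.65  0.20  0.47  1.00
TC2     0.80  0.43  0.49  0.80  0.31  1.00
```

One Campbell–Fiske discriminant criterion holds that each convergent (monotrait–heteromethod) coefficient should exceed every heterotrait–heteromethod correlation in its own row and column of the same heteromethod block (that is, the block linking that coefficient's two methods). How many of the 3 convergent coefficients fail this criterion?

2

Each convergent coefficient versus the relevant comparison correlations:
TA (methods 1·2): 0.80 vs {0.46, 0.60, 0.80, 0.47} → fail.
TB (methods 1·2): 0.65 vs {0.60, 0.46, 0.43, 0.20} → pass.
TC (methods 1·2): 0.49 vs {0.47, 0.80, 0.20, 0.43} → fail.
2 of 3 fail.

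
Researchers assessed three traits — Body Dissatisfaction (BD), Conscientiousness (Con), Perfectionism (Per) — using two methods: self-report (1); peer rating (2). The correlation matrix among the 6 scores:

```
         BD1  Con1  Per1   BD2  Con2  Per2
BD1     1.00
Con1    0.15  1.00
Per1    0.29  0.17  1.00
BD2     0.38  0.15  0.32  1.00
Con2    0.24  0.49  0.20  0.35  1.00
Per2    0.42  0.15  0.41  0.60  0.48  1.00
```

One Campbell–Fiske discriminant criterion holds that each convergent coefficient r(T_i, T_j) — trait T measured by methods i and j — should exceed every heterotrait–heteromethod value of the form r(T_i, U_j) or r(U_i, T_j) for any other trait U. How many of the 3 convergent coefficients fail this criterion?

Checking each validity diagonal entry against its comparison values:
BD (methods 1·2): 0.38 vs {0.24, 0.15, 0.42, 0.32} → fail.
Con (methods 1·2): 0.49 vs {0.15, 0.24, 0.15, 0.20} → pass.
Per (methods 1·2): 0.41 vs {0.32, 0.42, 0.20, 0.15} → fail.
2 of 3 fail.

2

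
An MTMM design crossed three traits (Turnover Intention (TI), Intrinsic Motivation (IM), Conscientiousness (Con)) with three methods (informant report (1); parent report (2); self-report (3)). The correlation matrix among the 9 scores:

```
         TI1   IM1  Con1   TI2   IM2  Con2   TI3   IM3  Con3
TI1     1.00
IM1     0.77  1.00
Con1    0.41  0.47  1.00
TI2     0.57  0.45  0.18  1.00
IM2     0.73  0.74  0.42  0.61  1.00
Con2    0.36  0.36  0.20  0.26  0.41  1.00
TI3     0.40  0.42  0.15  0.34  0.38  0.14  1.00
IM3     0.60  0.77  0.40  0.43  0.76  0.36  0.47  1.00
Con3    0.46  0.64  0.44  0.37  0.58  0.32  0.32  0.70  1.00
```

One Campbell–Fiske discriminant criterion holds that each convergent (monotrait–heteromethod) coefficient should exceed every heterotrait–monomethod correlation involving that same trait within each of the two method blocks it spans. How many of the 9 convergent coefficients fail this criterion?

Convergent coefficients and their comparison sets:
TI (methods 1·2): 0.57 vs {0.77, 0.61, 0.41, 0.26} → fail.
TI (methods 1·3): 0.40 vs {0.77, 0.47, 0.41, 0.32} → fail.
TI (methods 2·3): 0.34 vs {0.61, 0.47, 0.26, 0.32} → fail.
IM (methods 1·2): 0.74 vs {0.77, 0.61, 0.47, 0.41} → fail.
IM (methods 1·3): 0.77 vs {0.77, 0.47, 0.47, 0.70} → fail.
IM (methods 2·3): 0.76 vs {0.61, 0.47, 0.41, 0.70} → pass.
Con (methods 1·2): 0.20 vs {0.41, 0.26, 0.47, 0.41} → fail.
Con (methods 1·3): 0.44 vs {0.41, 0.32, 0.47, 0.70} → fail.
Con (methods 2·3): 0.32 vs {0.26, 0.32, 0.41, 0.70} → fail.
8 of 9 fail.

8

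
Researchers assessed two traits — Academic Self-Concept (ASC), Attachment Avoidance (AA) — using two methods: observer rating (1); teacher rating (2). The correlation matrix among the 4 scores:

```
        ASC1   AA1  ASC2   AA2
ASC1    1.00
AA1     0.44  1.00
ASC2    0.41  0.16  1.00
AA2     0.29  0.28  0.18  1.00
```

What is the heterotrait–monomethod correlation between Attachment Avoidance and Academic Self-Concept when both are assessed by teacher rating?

Different traits, same method: r(AA2, ASC2) = 0.18.

0.18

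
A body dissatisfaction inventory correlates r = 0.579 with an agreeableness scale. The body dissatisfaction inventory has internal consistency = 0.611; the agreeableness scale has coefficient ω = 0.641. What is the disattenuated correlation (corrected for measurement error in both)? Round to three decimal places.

r_true = r_obs / √(r_xx · r_yy) = 0.579 / √(0.611 × 0.641) = 0.579 / √0.391651 = 0.579 / 0.6258 ≈ 0.925.

0.925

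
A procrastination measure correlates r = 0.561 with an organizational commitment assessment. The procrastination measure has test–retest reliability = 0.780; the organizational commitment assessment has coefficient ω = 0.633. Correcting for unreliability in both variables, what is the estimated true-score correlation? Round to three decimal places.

r_true = r_obs / √(r_xx · r_yy) = 0.561 / √(0.780 × 0.633) = 0.561 / √0.493740 = 0.561 / 0.7027 ≈ 0.798.

0.798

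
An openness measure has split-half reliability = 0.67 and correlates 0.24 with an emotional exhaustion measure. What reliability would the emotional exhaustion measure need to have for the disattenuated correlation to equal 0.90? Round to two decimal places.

r_true = r_obs / √(r_xx · r_yy) ⇒ 0.90 = 0.24 / √(0.67 · r_yy).
√(0.67 · r_yy) = 0.24 / 0.90 = 0.2667; 0.67 · r_yy = 0.0711; r_yy = 0.0711 / 0.67 ≈ 0.11.

0.11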